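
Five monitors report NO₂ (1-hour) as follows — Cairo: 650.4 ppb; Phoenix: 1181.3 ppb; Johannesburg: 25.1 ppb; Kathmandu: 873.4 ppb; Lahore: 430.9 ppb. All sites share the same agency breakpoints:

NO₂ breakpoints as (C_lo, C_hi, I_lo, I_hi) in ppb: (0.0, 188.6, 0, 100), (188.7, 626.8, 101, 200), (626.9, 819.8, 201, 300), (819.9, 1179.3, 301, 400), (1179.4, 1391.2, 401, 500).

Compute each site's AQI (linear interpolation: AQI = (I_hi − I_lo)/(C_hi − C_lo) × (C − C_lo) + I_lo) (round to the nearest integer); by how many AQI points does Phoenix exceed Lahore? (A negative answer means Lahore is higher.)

Cairo: row 626.9–819.8 (AQI 201–300). (300−201)·(650.4−626.9)/(819.8−626.9) + 201 = 99·23.5/192.9 + 201 ≈ 213.06 → 213.
Phoenix: 1181.3 lies in 1179.4–1391.2, so I_lo=401, I_hi=500, C_lo=1179.4, C_hi=1391.2.
(500−401)/(1391.2−1179.4) × (1181.3−1179.4) + 401 = 99/211.8 × 1.9 + 401 ≈ 401.89 → 402.
Johannesburg 25.1: bracket 0.0–188.6 → index 0–100; slope 100/188.6, offset 25.1.
AQI = 0 + 100/188.6·25.1 ≈ 13.31 ⇒ 13.
Kathmandu 873.4: bracket 819.9–1179.3 → index 301–400; slope 99/359.4, offset 53.5.
AQI = 301 + 99/359.4·53.5 ≈ 315.74 ⇒ 316.
Lahore: 430.9 lies in 188.7–626.8, so I_lo=101, I_hi=200, C_lo=188.7, C_hi=626.8.
(200−101)/(626.8−188.7) × (430.9−188.7) + 101 = 99/438.1 × 242.2 + 101 ≈ 155.73 → 156.
AQIs: Cairo=213, Phoenix=402, Johannesburg=13, Kathmandu=316, Lahore=156. Phoenix (402) − Lahore (156) = 246.

246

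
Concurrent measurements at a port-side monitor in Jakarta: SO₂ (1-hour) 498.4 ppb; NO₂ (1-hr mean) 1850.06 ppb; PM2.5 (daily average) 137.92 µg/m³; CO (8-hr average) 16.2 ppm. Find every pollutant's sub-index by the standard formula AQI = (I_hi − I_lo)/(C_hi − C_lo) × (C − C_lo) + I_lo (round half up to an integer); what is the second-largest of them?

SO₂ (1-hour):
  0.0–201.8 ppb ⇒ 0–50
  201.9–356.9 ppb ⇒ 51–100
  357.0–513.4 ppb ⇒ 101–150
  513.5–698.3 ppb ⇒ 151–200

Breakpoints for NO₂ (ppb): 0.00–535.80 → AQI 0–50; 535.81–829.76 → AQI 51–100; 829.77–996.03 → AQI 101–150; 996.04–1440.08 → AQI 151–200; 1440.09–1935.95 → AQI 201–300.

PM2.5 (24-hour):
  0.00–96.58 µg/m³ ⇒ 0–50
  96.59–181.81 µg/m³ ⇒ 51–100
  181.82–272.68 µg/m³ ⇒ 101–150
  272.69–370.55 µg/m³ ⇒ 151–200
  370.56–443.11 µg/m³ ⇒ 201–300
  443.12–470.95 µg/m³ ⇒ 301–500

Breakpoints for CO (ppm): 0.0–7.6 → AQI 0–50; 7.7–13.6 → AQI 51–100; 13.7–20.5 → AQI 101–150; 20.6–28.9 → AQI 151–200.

SO₂: 498.4 lies in 357.0–513.4, so I_lo=101, I_hi=150, C_lo=357.0, C_hi=513.4.
(150−101)/(513.4−357.0) × (498.4−357.0) + 101 = 49/156.4 × 141.4 + 101 ≈ 145.30 → 145.
NO₂: 1850.06 ∈ [1440.09, 1935.95] ↔ index [201, 300].
201 + (1850.06−1440.09)·(300−201)/(1935.95−1440.09) = 201 + 409.97·99/495.86 ≈ 282.85, so AQI = 283.
PM2.5: row 96.59–181.81 (AQI 51–100). (100−51)·(137.92−96.59)/(181.81−96.59) + 51 = 49·41.33/85.22 + 51 ≈ 74.76 → 75.
CO 16.2: bracket 13.7–20.5 → index 101–150; slope 49/6.8, offset 2.5.
AQI = 101 + 49/6.8·2.5 ≈ 119.01 ⇒ 119.
Sub-indices: SO₂→145, NO₂→283, PM2.5→75, CO→119. Ranked high→low: 283, 145, 119, 75. Second-highest sub-index = 145.

145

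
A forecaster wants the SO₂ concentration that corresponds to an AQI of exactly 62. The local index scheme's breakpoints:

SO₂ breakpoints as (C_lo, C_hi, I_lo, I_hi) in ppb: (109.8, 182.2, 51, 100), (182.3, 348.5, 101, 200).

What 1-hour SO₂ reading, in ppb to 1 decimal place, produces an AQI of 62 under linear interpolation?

126.1

AQI 62 lies in the 51–100 band, which corresponds to 109.8–182.2 ppb.
C = 109.8 + (62−51)×(182.2−109.8)/(100−51) = 109.8 + 11×72.4/49 ≈ 126.053 ppb → 126.1 ppb to 1 dp.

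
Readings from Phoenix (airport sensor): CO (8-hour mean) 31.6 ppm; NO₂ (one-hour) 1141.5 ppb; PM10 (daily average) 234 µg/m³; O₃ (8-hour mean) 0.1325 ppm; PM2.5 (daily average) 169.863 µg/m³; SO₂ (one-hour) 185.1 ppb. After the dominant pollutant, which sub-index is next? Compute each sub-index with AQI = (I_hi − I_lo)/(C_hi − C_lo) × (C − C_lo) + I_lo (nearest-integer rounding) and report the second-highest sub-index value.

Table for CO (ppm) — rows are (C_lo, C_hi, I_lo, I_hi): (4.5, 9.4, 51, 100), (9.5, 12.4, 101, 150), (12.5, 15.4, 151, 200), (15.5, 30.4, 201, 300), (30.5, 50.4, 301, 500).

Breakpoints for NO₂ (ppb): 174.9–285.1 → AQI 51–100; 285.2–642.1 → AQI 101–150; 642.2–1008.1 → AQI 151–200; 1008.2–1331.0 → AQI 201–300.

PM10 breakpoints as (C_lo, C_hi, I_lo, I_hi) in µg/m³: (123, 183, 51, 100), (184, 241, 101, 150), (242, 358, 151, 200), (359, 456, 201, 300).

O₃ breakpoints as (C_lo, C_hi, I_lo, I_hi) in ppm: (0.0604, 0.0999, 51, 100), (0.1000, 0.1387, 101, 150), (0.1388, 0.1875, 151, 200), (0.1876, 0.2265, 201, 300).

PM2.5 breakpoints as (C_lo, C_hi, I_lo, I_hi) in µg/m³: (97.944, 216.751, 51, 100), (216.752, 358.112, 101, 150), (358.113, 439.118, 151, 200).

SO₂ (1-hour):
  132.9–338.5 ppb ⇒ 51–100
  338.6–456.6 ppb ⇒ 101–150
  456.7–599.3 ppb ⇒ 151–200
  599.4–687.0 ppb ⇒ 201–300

242

CO 31.6: bracket 30.5–50.4 → index 301–500; slope 199/19.9, offset 1.1.
AQI = 301 + 199/19.9·1.1 ≈ 312.00 ⇒ 312.
NO₂ 1141.5: bracket 1008.2–1331.0 → index 201–300; slope 99/322.8, offset 133.3.
AQI = 201 + 99/322.8·133.3 ≈ 241.88 ⇒ 242.
PM10: 234 ∈ [184, 241] ↔ index [101, 150].
101 + (234−184)·(150−101)/(241−184) = 101 + 50·49/57 ≈ 143.98, so AQI = 144.
O₃: 0.1325 ∈ [0.1000, 0.1387] ↔ index [101, 150].
101 + (0.1325−0.1000)·(150−101)/(0.1387−0.1000) = 101 + 0.0325·49/0.0387 ≈ 142.15, so AQI = 142.
PM2.5: row 97.944–216.751 (AQI 51–100). (100−51)·(169.863−97.944)/(216.751−97.944) + 51 = 49·71.919/118.807 + 51 ≈ 80.66 → 81.
SO₂: row 132.9–338.5 (AQI 51–100). (100−51)·(185.1−132.9)/(338.5−132.9) + 51 = 49·52.2/205.6 + 51 ≈ 63.44 → 63.
Sub-indices: CO→312, NO₂→242, PM10→144, O₃→142, PM2.5→81, SO₂→63. Ranked high→low: 312, 242, 144, 142, 81, 63. Second-highest sub-index = 242.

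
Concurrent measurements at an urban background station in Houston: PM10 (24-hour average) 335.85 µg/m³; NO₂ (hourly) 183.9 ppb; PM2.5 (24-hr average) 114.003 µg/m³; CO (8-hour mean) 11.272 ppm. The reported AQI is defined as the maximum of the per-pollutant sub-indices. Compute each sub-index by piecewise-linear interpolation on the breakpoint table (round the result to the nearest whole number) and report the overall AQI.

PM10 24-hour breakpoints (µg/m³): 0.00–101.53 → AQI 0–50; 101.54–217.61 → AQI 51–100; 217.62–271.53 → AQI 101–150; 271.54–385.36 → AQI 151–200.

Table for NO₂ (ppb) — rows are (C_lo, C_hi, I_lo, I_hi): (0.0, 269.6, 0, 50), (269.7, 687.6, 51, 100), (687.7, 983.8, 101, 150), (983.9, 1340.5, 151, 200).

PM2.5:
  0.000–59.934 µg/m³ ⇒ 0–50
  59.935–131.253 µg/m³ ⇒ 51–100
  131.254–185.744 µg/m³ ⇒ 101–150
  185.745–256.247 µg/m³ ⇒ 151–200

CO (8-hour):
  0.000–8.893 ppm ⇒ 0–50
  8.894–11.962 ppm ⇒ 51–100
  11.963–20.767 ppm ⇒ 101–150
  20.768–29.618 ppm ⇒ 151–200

PM10: 335.85 lies in 271.54–385.36, so I_lo=151, I_hi=200, C_lo=271.54, C_hi=385.36.
(200−151)/(385.36−271.54) × (335.85−271.54) + 151 = 49/113.82 × 64.31 + 151 ≈ 178.69 → 179.
NO₂: 183.9 ∈ [0.0, 269.6] ↔ index [0, 50].
0 + (183.9−0.0)·(50−0)/(269.6−0.0) = 0 + 183.9·50/269.6 ≈ 34.11, so AQI = 34.
PM2.5: 114.003 ∈ [59.935, 131.253] ↔ index [51, 100].
51 + (114.003−59.935)·(100−51)/(131.253−59.935) = 51 + 54.068·49/71.318 ≈ 88.15, so AQI = 88.
CO 11.272: bracket 8.894–11.962 → index 51–100; slope 49/3.068, offset 2.378.
AQI = 51 + 49/3.068·2.378 ≈ 88.98 ⇒ 89.
Sub-indices: PM10→179, NO₂→34, PM2.5→88, CO→89. Overall AQI = max = 179; dominant pollutant is PM10.

179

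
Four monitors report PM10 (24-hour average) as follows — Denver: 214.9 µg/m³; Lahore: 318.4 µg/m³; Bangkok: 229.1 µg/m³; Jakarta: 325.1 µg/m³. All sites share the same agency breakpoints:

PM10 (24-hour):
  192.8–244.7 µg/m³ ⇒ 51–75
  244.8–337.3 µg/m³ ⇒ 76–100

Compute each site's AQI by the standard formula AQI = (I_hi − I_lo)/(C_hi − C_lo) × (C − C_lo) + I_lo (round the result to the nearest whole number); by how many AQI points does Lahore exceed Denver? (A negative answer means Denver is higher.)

Denver: row 192.8–244.7 (AQI 51–75). (75−51)·(214.9−192.8)/(244.7−192.8) + 51 = 24·22.1/51.9 + 51 ≈ 61.22 → 61.
Lahore: row 244.8–337.3 (AQI 76–100). (100−76)·(318.4−244.8)/(337.3−244.8) + 76 = 24·73.6/92.5 + 76 ≈ 95.10 → 95.
Bangkok: 229.1 ∈ [192.8, 244.7] ↔ index [51, 75].
51 + (229.1−192.8)·(75−51)/(244.7−192.8) = 51 + 36.3·24/51.9 ≈ 67.79, so AQI = 68.
Jakarta 325.1: bracket 244.8–337.3 → index 76–100; slope 24/92.5, offset 80.3.
AQI = 76 + 24/92.5·80.3 ≈ 96.83 ⇒ 97.
AQIs: Denver=61, Lahore=95, Bangkok=68, Jakarta=97. Lahore (95) − Denver (61) = 34.

34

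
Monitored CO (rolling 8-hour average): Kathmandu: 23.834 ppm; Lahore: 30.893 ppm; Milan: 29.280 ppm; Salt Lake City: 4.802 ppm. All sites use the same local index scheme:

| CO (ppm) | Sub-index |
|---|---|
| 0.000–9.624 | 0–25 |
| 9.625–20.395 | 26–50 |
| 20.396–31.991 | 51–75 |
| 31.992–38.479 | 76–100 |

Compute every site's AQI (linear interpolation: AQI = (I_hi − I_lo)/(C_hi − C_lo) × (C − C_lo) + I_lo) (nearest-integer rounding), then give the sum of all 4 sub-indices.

Kathmandu: 23.834 lies in 20.396–31.991, so I_lo=51, I_hi=75, C_lo=20.396, C_hi=31.991.
(75−51)/(31.991−20.396) × (23.834−20.396) + 51 = 24/11.595 × 3.438 + 51 ≈ 58.12 → 58.
Lahore: row 20.396–31.991 (AQI 51–75). (75−51)·(30.893−20.396)/(31.991−20.396) + 51 = 24·10.497/11.595 + 51 ≈ 72.73 → 73.
Milan 29.280: bracket 20.396–31.991 → index 51–75; slope 24/11.595, offset 8.884.
AQI = 51 + 24/11.595·8.884 ≈ 69.39 ⇒ 69.
Salt Lake City: 4.802 ∈ [0.000, 9.624] ↔ index [0, 25].
0 + (4.802−0.000)·(25−0)/(9.624−0.000) = 0 + 4.802·25/9.624 ≈ 12.47, so AQI = 12.
AQIs: Kathmandu=58, Lahore=73, Milan=69, Salt Lake City=12. Sum = 58 + 73 + 69 + 12 = 212.

212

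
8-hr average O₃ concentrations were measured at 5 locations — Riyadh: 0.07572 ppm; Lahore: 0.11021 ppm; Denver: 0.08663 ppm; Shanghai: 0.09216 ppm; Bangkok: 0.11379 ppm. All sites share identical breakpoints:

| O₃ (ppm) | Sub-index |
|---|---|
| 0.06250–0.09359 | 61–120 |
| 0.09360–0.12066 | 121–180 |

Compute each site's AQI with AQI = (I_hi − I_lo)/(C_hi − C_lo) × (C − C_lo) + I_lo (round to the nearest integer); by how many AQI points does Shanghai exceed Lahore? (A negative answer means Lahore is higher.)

Riyadh: row 0.06250–0.09359 (AQI 61–120). (120−61)·(0.07572−0.06250)/(0.09359−0.06250) + 61 = 59·0.01322/0.03109 + 61 ≈ 86.09 → 86.
Lahore: row 0.09360–0.12066 (AQI 121–180). (180−121)·(0.11021−0.09360)/(0.12066−0.09360) + 121 = 59·0.01661/0.02706 + 121 ≈ 157.22 → 157.
Denver: 0.08663 lies in 0.06250–0.09359, so I_lo=61, I_hi=120, C_lo=0.06250, C_hi=0.09359.
(120−61)/(0.09359−0.06250) × (0.08663−0.06250) + 61 = 59/0.03109 × 0.02413 + 61 ≈ 106.79 → 107.
Shanghai 0.09216: bracket 0.06250–0.09359 → index 61–120; slope 59/0.03109, offset 0.02966.
AQI = 61 + 59/0.03109·0.02966 ≈ 117.29 ⇒ 117.
Bangkok: row 0.09360–0.12066 (AQI 121–180). (180−121)·(0.11379−0.09360)/(0.12066−0.09360) + 121 = 59·0.02019/0.02706 + 121 ≈ 165.02 → 165.
AQIs: Riyadh=86, Lahore=157, Denver=107, Shanghai=117, Bangkok=165. Shanghai (117) − Lahore (157) = -40.

-40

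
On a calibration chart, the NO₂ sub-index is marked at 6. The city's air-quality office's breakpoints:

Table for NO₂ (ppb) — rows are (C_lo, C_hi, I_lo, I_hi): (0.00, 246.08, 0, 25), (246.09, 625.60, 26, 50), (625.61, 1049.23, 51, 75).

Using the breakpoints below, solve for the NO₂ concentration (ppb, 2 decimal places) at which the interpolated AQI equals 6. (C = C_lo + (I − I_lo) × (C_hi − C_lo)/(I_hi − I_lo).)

59.06

AQI 6 lies in the 0–25 band, which corresponds to 0.00–246.08 ppb.
C = 0.00 + (6−0)×(246.08−0.00)/(25−0) = 0.00 + 6×246.08/25 ≈ 59.0592 ppb → 59.06 ppb to 2 dp.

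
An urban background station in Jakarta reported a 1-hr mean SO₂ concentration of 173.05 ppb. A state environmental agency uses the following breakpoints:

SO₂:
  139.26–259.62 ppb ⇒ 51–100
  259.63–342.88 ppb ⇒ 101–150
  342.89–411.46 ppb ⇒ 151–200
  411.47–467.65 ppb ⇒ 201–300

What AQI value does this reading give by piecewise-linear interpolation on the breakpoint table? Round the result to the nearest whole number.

SO₂: 173.05 ∈ [139.26, 259.62] ↔ index [51, 100].
51 + (173.05−139.26)·(100−51)/(259.62−139.26) = 51 + 33.79·49/120.36 ≈ 64.76, so AQI = 65.
AQI 65 falls in the Moderate category.

65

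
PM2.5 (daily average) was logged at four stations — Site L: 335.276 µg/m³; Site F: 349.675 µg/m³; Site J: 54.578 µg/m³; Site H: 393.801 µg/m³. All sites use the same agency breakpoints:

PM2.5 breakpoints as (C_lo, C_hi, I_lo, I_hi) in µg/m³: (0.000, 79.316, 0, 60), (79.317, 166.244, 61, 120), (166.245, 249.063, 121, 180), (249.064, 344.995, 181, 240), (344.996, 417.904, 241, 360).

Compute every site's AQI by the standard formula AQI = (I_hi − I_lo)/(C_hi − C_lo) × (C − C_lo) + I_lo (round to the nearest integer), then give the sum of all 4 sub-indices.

845

Site L: 335.276 ∈ [249.064, 344.995] ↔ index [181, 240].
181 + (335.276−249.064)·(240−181)/(344.995−249.064) = 181 + 86.212·59/95.931 ≈ 234.02, so AQI = 234.
Site F: 349.675 ∈ [344.996, 417.904] ↔ index [241, 360].
241 + (349.675−344.996)·(360−241)/(417.904−344.996) = 241 + 4.679·119/72.908 ≈ 248.64, so AQI = 249.
Site J: 54.578 lies in 0.000–79.316, so I_lo=0, I_hi=60, C_lo=0.000, C_hi=79.316.
(60−0)/(79.316−0.000) × (54.578−0.000) + 0 = 60/79.316 × 54.578 + 0 ≈ 41.29 → 41.
Site H: 393.801 lies in 344.996–417.904, so I_lo=241, I_hi=360, C_lo=344.996, C_hi=417.904.
(360−241)/(417.904−344.996) × (393.801−344.996) + 241 = 119/72.908 × 48.805 + 241 ≈ 320.66 → 321.
AQIs: Site L=234, Site F=249, Site J=41, Site H=321. Sum = 234 + 249 + 41 + 321 = 845.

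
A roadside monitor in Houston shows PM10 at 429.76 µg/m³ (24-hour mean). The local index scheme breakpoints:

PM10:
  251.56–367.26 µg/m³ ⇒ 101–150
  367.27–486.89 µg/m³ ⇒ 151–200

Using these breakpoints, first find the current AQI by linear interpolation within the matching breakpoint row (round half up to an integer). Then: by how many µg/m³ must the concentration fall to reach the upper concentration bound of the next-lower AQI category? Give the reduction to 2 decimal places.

62.50

PM10: 429.76 lies in 367.27–486.89, so I_lo=151, I_hi=200, C_lo=367.27, C_hi=486.89.
(200−151)/(486.89−367.27) × (429.76−367.27) + 151 = 49/119.62 × 62.49 + 151 ≈ 176.60 → 177.
Current AQI 177 is in the Unhealthy range (151–200). The next-lower category tops out at AQI 150, whose upper concentration bound is 367.26 µg/m³.
Reduction needed = 429.76 − 367.26 = 62.50 µg/m³.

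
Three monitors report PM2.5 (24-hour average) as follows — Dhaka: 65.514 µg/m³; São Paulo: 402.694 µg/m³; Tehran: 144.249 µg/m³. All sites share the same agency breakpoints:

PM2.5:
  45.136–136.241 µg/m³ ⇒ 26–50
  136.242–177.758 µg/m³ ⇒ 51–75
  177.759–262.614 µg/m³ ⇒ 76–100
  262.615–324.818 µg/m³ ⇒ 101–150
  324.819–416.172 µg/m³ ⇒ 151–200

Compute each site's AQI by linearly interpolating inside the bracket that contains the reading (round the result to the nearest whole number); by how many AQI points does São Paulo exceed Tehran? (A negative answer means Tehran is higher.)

Dhaka: row 45.136–136.241 (AQI 26–50). (50−26)·(65.514−45.136)/(136.241−45.136) + 26 = 24·20.378/91.105 + 26 ≈ 31.37 → 31.
São Paulo: 402.694 lies in 324.819–416.172, so I_lo=151, I_hi=200, C_lo=324.819, C_hi=416.172.
(200−151)/(416.172−324.819) × (402.694−324.819) + 151 = 49/91.353 × 77.875 + 151 ≈ 192.77 → 193.
Tehran: row 136.242–177.758 (AQI 51–75). (75−51)·(144.249−136.242)/(177.758−136.242) + 51 = 24·8.007/41.516 + 51 ≈ 55.63 → 56.
AQIs: Dhaka=31, São Paulo=193, Tehran=56. São Paulo (193) − Tehran (56) = 137.

137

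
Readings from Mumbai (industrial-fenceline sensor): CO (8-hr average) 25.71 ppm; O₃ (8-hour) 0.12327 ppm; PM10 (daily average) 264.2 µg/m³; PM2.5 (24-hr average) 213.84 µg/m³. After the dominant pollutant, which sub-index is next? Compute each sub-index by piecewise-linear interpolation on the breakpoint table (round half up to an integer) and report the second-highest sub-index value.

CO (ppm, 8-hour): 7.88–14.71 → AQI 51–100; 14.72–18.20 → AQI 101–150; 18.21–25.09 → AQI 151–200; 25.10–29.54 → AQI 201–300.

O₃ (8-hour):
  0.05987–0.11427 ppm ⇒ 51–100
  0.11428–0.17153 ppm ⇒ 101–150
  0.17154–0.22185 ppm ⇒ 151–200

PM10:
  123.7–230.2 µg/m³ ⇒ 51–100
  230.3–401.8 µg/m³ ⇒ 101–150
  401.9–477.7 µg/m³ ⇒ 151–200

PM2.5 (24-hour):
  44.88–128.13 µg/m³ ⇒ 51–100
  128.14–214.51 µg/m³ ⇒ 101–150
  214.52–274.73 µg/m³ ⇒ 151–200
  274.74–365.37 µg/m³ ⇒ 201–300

150

CO 25.71: bracket 25.10–29.54 → index 201–300; slope 99/4.44, offset 0.61.
AQI = 201 + 99/4.44·0.61 ≈ 214.60 ⇒ 215.
O₃: 0.12327 lies in 0.11428–0.17153, so I_lo=101, I_hi=150, C_lo=0.11428, C_hi=0.17153.
(150−101)/(0.17153−0.11428) × (0.12327−0.11428) + 101 = 49/0.05725 × 0.00899 + 101 ≈ 108.69 → 109.
PM10: 264.2 lies in 230.3–401.8, so I_lo=101, I_hi=150, C_lo=230.3, C_hi=401.8.
(150−101)/(401.8−230.3) × (264.2−230.3) + 101 = 49/171.5 × 33.9 + 101 ≈ 110.69 → 111.
PM2.5 213.84: bracket 128.14–214.51 → index 101–150; slope 49/86.37, offset 85.70.
AQI = 101 + 49/86.37·85.70 ≈ 149.62 ⇒ 150.
Sub-indices: CO→215, O₃→109, PM10→111, PM2.5→150. Ranked high→low: 215, 150, 111, 109. Second-highest sub-index = 150.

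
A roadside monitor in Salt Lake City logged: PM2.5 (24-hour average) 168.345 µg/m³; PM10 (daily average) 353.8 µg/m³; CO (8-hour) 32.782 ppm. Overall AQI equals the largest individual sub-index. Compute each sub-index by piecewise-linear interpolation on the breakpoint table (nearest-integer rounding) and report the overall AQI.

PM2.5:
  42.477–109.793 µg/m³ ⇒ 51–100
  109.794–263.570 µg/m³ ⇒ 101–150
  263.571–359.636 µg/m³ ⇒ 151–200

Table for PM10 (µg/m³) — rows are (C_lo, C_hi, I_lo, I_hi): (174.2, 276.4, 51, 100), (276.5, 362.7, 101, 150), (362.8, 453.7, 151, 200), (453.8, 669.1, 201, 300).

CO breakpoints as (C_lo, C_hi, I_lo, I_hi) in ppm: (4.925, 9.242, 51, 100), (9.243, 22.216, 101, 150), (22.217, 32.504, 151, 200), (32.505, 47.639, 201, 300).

203

PM2.5 168.345: bracket 109.794–263.570 → index 101–150; slope 49/153.776, offset 58.551.
AQI = 101 + 49/153.776·58.551 ≈ 119.66 ⇒ 120.
PM10: 353.8 ∈ [276.5, 362.7] ↔ index [101, 150].
101 + (353.8−276.5)·(150−101)/(362.7−276.5) = 101 + 77.3·49/86.2 ≈ 144.94, so AQI = 145.
CO 32.782: bracket 32.505–47.639 → index 201–300; slope 99/15.134, offset 0.277.
AQI = 201 + 99/15.134·0.277 ≈ 202.81 ⇒ 203.
Sub-indices: PM2.5→120, PM10→145, CO→203. Overall AQI = max = 203; dominant pollutant is CO.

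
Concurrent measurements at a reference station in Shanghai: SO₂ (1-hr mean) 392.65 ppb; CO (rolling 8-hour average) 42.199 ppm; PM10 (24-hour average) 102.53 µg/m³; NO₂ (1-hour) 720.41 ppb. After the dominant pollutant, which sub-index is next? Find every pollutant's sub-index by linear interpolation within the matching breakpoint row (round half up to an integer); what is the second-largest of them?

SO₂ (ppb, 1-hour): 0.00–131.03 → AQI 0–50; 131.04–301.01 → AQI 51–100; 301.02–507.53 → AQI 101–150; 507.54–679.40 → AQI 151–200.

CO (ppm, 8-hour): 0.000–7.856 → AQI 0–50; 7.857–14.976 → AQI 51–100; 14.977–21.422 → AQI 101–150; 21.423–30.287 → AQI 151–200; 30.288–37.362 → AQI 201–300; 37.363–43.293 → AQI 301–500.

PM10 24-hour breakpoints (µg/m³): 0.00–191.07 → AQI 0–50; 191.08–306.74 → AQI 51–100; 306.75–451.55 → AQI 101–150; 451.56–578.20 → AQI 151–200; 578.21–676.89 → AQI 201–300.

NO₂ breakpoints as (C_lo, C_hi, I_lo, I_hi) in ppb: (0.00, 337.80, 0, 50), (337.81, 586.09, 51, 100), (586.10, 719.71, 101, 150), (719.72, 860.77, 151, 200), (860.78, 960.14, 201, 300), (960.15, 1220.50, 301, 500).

SO₂: row 301.02–507.53 (AQI 101–150). (150−101)·(392.65−301.02)/(507.53−301.02) + 101 = 49·91.63/206.51 + 101 ≈ 122.74 → 123.
CO: 42.199 ∈ [37.363, 43.293] ↔ index [301, 500].
301 + (42.199−37.363)·(500−301)/(43.293−37.363) = 301 + 4.836·199/5.930 ≈ 463.29, so AQI = 463.
PM10: 102.53 ∈ [0.00, 191.07] ↔ index [0, 50].
0 + (102.53−0.00)·(50−0)/(191.07−0.00) = 0 + 102.53·50/191.07 ≈ 26.83, so AQI = 27.
NO₂: 720.41 lies in 719.72–860.77, so I_lo=151, I_hi=200, C_lo=719.72, C_hi=860.77.
(200−151)/(860.77−719.72) × (720.41−719.72) + 151 = 49/141.05 × 0.69 + 151 ≈ 151.24 → 151.
Sub-indices: SO₂→123, CO→463, PM10→27, NO₂→151. Ranked high→low: 463, 151, 123, 27. Second-highest sub-index = 151.

151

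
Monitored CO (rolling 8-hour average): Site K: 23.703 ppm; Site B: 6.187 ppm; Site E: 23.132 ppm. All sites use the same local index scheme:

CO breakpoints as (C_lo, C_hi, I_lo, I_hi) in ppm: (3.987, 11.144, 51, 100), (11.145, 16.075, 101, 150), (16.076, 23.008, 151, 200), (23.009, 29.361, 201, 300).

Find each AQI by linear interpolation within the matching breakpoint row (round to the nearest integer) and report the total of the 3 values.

Site K: 23.703 ∈ [23.009, 29.361] ↔ index [201, 300].
201 + (23.703−23.009)·(300−201)/(29.361−23.009) = 201 + 0.694·99/6.352 ≈ 211.82, so AQI = 212.
Site B: 6.187 ∈ [3.987, 11.144] ↔ index [51, 100].
51 + (6.187−3.987)·(100−51)/(11.144−3.987) = 51 + 2.200·49/7.157 ≈ 66.06, so AQI = 66.
Site E: 23.132 ∈ [23.009, 29.361] ↔ index [201, 300].
201 + (23.132−23.009)·(300−201)/(29.361−23.009) = 201 + 0.123·99/6.352 ≈ 202.92, so AQI = 203.
AQIs: Site K=212, Site B=66, Site E=203. Sum = 212 + 66 + 203 = 481.

481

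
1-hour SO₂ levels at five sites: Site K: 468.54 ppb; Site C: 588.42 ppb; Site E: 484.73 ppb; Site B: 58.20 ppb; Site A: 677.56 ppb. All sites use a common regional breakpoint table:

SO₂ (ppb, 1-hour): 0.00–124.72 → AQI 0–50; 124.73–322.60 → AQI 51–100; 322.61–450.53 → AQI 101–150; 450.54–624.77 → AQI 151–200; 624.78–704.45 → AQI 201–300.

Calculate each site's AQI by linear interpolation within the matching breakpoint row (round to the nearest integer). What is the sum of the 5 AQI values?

797

Site K: 468.54 ∈ [450.54, 624.77] ↔ index [151, 200].
151 + (468.54−450.54)·(200−151)/(624.77−450.54) = 151 + 18.00·49/174.23 ≈ 156.06, so AQI = 156.
Site C: row 450.54–624.77 (AQI 151–200). (200−151)·(588.42−450.54)/(624.77−450.54) + 151 = 49·137.88/174.23 + 151 ≈ 189.78 → 190.
Site E: 484.73 lies in 450.54–624.77, so I_lo=151, I_hi=200, C_lo=450.54, C_hi=624.77.
(200−151)/(624.77−450.54) × (484.73−450.54) + 151 = 49/174.23 × 34.19 + 151 ≈ 160.62 → 161.
Site B: 58.20 lies in 0.00–124.72, so I_lo=0, I_hi=50, C_lo=0.00, C_hi=124.72.
(50−0)/(124.72−0.00) × (58.20−0.00) + 0 = 50/124.72 × 58.20 + 0 ≈ 23.33 → 23.
Site A: row 624.78–704.45 (AQI 201–300). (300−201)·(677.56−624.78)/(704.45−624.78) + 201 = 99·52.78/79.67 + 201 ≈ 266.59 → 267.
AQIs: Site K=156, Site C=190, Site E=161, Site B=23, Site A=267. Sum = 156 + 190 + 161 + 23 + 267 = 797.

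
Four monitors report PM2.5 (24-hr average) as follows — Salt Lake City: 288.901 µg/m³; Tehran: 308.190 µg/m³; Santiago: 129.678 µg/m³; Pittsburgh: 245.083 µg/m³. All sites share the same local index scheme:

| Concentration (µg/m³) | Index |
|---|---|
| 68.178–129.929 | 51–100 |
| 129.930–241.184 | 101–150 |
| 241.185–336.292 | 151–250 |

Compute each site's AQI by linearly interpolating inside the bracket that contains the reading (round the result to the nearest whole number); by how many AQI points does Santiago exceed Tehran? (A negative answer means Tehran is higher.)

Salt Lake City 288.901: bracket 241.185–336.292 → index 151–250; slope 99/95.107, offset 47.716.
AQI = 151 + 99/95.107·47.716 ≈ 200.67 ⇒ 201.
Tehran: 308.190 ∈ [241.185, 336.292] ↔ index [151, 250].
151 + (308.190−241.185)·(250−151)/(336.292−241.185) = 151 + 67.005·99/95.107 ≈ 220.75, so AQI = 221.
Santiago 129.678: bracket 68.178–129.929 → index 51–100; slope 49/61.751, offset 61.500.
AQI = 51 + 49/61.751·61.500 ≈ 99.80 ⇒ 100.
Pittsburgh: 245.083 lies in 241.185–336.292, so I_lo=151, I_hi=250, C_lo=241.185, C_hi=336.292.
(250−151)/(336.292−241.185) × (245.083−241.185) + 151 = 99/95.107 × 3.898 + 151 ≈ 155.06 → 155.
AQIs: Salt Lake City=201, Tehran=221, Santiago=100, Pittsburgh=155. Santiago (100) − Tehran (221) = -121.

-121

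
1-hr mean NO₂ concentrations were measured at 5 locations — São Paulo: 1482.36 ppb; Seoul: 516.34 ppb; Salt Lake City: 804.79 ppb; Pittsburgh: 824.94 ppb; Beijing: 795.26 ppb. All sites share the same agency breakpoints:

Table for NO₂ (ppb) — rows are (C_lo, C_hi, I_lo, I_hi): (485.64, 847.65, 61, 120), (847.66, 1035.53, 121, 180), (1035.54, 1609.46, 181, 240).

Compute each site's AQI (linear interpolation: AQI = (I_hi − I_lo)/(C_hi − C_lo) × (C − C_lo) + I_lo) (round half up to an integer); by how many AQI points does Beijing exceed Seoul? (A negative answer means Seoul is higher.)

São Paulo: 1482.36 lies in 1035.54–1609.46, so I_lo=181, I_hi=240, C_lo=1035.54, C_hi=1609.46.
(240−181)/(1609.46−1035.54) × (1482.36−1035.54) + 181 = 59/573.92 × 446.82 + 181 ≈ 226.93 → 227.
Seoul: 516.34 lies in 485.64–847.65, so I_lo=61, I_hi=120, C_lo=485.64, C_hi=847.65.
(120−61)/(847.65−485.64) × (516.34−485.64) + 61 = 59/362.01 × 30.70 + 61 ≈ 66.00 → 66.
Salt Lake City: 804.79 ∈ [485.64, 847.65] ↔ index [61, 120].
61 + (804.79−485.64)·(120−61)/(847.65−485.64) = 61 + 319.15·59/362.01 ≈ 113.01, so AQI = 113.
Pittsburgh: 824.94 ∈ [485.64, 847.65] ↔ index [61, 120].
61 + (824.94−485.64)·(120−61)/(847.65−485.64) = 61 + 339.30·59/362.01 ≈ 116.30, so AQI = 116.
Beijing: row 485.64–847.65 (AQI 61–120). (120−61)·(795.26−485.64)/(847.65−485.64) + 61 = 59·309.62/362.01 + 61 ≈ 111.46 → 111.
AQIs: São Paulo=227, Seoul=66, Salt Lake City=113, Pittsburgh=116, Beijing=111. Beijing (111) − Seoul (66) = 45.

45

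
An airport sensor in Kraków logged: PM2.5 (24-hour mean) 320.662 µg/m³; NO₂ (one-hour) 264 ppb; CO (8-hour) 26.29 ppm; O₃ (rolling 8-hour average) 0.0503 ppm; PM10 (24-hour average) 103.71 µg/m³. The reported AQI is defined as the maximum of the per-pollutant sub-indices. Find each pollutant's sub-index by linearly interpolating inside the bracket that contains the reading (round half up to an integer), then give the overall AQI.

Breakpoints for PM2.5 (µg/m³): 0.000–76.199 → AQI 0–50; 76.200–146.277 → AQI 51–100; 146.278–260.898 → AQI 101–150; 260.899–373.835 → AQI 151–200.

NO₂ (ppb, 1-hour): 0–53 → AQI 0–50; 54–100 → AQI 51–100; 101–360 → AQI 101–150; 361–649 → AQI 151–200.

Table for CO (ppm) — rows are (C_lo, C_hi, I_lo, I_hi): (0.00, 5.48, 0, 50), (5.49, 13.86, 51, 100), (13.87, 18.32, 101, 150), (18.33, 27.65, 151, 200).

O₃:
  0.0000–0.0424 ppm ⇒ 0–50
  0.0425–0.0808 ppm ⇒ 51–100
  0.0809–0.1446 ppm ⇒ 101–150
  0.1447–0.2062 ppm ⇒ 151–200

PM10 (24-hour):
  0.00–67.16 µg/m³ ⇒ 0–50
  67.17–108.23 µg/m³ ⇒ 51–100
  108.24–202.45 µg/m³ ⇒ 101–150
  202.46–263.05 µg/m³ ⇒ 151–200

193

PM2.5: 320.662 ∈ [260.899, 373.835] ↔ index [151, 200].
151 + (320.662−260.899)·(200−151)/(373.835−260.899) = 151 + 59.763·49/112.936 ≈ 176.93, so AQI = 177.
NO₂ 264: bracket 101–360 → index 101–150; slope 49/259, offset 163.
AQI = 101 + 49/259·163 ≈ 131.84 ⇒ 132.
CO: 26.29 ∈ [18.33, 27.65] ↔ index [151, 200].
151 + (26.29−18.33)·(200−151)/(27.65−18.33) = 151 + 7.96·49/9.32 ≈ 192.85, so AQI = 193.
O₃ 0.0503: bracket 0.0425–0.0808 → index 51–100; slope 49/0.0383, offset 0.0078.
AQI = 51 + 49/0.0383·0.0078 ≈ 60.98 ⇒ 61.
PM10: 103.71 ∈ [67.17, 108.23] ↔ index [51, 100].
51 + (103.71−67.17)·(100−51)/(108.23−67.17) = 51 + 36.54·49/41.06 ≈ 94.61, so AQI = 95.
Sub-indices: PM2.5→177, NO₂→132, CO→193, O₃→61, PM10→95. Overall AQI = max = 193; dominant pollutant is CO.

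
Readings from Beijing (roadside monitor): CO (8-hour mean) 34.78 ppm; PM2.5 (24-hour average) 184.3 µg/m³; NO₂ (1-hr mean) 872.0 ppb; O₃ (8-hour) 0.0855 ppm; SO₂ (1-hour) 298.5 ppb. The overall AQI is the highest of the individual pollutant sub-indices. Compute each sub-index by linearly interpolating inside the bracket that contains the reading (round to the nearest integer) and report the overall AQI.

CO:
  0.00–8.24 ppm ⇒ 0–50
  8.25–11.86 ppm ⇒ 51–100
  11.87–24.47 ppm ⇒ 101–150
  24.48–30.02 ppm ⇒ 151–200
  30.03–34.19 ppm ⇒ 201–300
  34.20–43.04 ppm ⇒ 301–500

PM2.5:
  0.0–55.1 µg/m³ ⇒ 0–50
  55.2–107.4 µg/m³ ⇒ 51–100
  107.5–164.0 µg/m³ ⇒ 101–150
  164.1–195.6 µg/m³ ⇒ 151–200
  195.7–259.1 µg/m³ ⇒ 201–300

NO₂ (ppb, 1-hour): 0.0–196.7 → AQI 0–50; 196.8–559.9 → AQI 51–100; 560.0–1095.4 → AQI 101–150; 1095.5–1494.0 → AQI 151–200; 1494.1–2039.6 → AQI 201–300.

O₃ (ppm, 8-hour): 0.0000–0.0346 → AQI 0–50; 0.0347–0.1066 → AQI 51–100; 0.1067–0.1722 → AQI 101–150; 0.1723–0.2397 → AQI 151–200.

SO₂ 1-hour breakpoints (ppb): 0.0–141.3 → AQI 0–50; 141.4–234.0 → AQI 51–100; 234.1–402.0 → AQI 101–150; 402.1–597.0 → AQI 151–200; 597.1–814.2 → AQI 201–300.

CO: row 34.20–43.04 (AQI 301–500). (500−301)·(34.78−34.20)/(43.04−34.20) + 301 = 199·0.58/8.84 + 301 ≈ 314.06 → 314.
PM2.5: row 164.1–195.6 (AQI 151–200). (200−151)·(184.3−164.1)/(195.6−164.1) + 151 = 49·20.2/31.5 + 151 ≈ 182.42 → 182.
NO₂: 872.0 ∈ [560.0, 1095.4] ↔ index [101, 150].
101 + (872.0−560.0)·(150−101)/(1095.4−560.0) = 101 + 312.0·49/535.4 ≈ 129.55, so AQI = 130.
O₃: 0.0855 lies in 0.0347–0.1066, so I_lo=51, I_hi=100, C_lo=0.0347, C_hi=0.1066.
(100−51)/(0.1066−0.0347) × (0.0855−0.0347) + 51 = 49/0.0719 × 0.0508 + 51 ≈ 85.62 → 86.
SO₂: row 234.1–402.0 (AQI 101–150). (150−101)·(298.5−234.1)/(402.0−234.1) + 101 = 49·64.4/167.9 + 101 ≈ 119.79 → 120.
Sub-indices: CO→314, PM2.5→182, NO₂→130, O₃→86, SO₂→120. Overall AQI = max = 314; dominant pollutant is CO.

314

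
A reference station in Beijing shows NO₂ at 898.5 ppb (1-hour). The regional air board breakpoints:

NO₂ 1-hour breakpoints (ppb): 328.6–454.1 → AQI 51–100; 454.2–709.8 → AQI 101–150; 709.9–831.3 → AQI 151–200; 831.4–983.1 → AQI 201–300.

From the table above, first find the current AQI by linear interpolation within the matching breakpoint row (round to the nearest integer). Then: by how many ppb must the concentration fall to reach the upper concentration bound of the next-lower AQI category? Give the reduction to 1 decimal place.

67.2

NO₂ 898.5: bracket 831.4–983.1 → index 201–300; slope 99/151.7, offset 67.1.
AQI = 201 + 99/151.7·67.1 ≈ 244.79 ⇒ 245.
Current AQI 245 is in the Very Unhealthy range (201–300). The next-lower category tops out at AQI 200, whose upper concentration bound is 831.3 ppb.
Reduction needed = 898.5 − 831.3 = 67.2 ppb.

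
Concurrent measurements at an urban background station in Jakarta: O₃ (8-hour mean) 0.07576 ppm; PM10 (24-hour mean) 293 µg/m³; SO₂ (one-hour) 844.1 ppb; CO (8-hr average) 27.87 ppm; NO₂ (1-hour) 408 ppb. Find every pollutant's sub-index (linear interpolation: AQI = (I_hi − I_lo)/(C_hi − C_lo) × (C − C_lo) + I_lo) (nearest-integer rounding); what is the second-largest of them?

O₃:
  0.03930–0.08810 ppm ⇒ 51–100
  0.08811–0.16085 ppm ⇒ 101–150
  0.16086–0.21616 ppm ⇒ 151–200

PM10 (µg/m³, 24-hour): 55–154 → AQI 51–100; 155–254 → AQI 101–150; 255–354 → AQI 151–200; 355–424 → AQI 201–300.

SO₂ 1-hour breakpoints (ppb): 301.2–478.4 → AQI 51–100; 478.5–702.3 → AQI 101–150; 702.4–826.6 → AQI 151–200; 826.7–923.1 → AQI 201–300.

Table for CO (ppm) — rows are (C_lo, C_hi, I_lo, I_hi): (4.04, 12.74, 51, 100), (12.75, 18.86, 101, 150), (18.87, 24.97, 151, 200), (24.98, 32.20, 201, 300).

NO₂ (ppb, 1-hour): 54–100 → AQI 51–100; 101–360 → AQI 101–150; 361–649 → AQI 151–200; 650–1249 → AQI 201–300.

219

O₃: 0.07576 lies in 0.03930–0.08810, so I_lo=51, I_hi=100, C_lo=0.03930, C_hi=0.08810.
(100−51)/(0.08810−0.03930) × (0.07576−0.03930) + 51 = 49/0.04880 × 0.03646 + 51 ≈ 87.61 → 88.
PM10: 293 lies in 255–354, so I_lo=151, I_hi=200, C_lo=255, C_hi=354.
(200−151)/(354−255) × (293−255) + 151 = 49/99 × 38 + 151 ≈ 169.81 → 170.
SO₂: 844.1 lies in 826.7–923.1, so I_lo=201, I_hi=300, C_lo=826.7, C_hi=923.1.
(300−201)/(923.1−826.7) × (844.1−826.7) + 201 = 99/96.4 × 17.4 + 201 ≈ 218.87 → 219.
CO 27.87: bracket 24.98–32.20 → index 201–300; slope 99/7.22, offset 2.89.
AQI = 201 + 99/7.22·2.89 ≈ 240.63 ⇒ 241.
NO₂: row 361–649 (AQI 151–200). (200−151)·(408−361)/(649−361) + 151 = 49·47/288 + 151 ≈ 159.00 → 159.
Sub-indices: O₃→88, PM10→170, SO₂→219, CO→241, NO₂→159. Ranked high→low: 241, 219, 170, 159, 88. Second-highest sub-index = 219.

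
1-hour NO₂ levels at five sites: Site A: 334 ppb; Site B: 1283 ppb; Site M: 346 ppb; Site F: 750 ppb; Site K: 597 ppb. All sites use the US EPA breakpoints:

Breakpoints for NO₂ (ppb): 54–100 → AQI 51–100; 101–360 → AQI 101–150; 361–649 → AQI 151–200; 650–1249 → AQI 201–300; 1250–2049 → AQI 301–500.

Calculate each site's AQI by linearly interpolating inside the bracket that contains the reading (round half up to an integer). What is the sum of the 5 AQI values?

Site A: 334 lies in 101–360, so I_lo=101, I_hi=150, C_lo=101, C_hi=360.
(150−101)/(360−101) × (334−101) + 101 = 49/259 × 233 + 101 ≈ 145.08 → 145.
Site B: 1283 lies in 1250–2049, so I_lo=301, I_hi=500, C_lo=1250, C_hi=2049.
(500−301)/(2049−1250) × (1283−1250) + 301 = 199/799 × 33 + 301 ≈ 309.22 → 309.
Site M: 346 lies in 101–360, so I_lo=101, I_hi=150, C_lo=101, C_hi=360.
(150−101)/(360−101) × (346−101) + 101 = 49/259 × 245 + 101 ≈ 147.35 → 147.
Site F: row 650–1249 (AQI 201–300). (300−201)·(750−650)/(1249−650) + 201 = 99·100/599 + 201 ≈ 217.53 → 218.
Site K 597: bracket 361–649 → index 151–200; slope 49/288, offset 236.
AQI = 151 + 49/288·236 ≈ 191.15 ⇒ 191.
AQIs: Site A=145, Site B=309, Site M=147, Site F=218, Site K=191. Sum = 145 + 309 + 147 + 218 + 191 = 1010.

1010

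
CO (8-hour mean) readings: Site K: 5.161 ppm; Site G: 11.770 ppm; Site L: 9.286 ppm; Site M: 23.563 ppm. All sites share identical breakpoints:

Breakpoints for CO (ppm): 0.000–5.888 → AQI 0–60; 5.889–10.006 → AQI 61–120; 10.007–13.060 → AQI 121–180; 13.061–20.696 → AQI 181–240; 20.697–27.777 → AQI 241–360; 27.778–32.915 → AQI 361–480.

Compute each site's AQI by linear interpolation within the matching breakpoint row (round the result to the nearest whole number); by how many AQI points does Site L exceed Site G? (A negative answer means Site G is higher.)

Site K: 5.161 lies in 0.000–5.888, so I_lo=0, I_hi=60, C_lo=0.000, C_hi=5.888.
(60−0)/(5.888−0.000) × (5.161−0.000) + 0 = 60/5.888 × 5.161 + 0 ≈ 52.59 → 53.
Site G: row 10.007–13.060 (AQI 121–180). (180−121)·(11.770−10.007)/(13.060−10.007) + 121 = 59·1.763/3.053 + 121 ≈ 155.07 → 155.
Site L: 9.286 ∈ [5.889, 10.006] ↔ index [61, 120].
61 + (9.286−5.889)·(120−61)/(10.006−5.889) = 61 + 3.397·59/4.117 ≈ 109.68, so AQI = 110.
Site M 23.563: bracket 20.697–27.777 → index 241–360; slope 119/7.080, offset 2.866.
AQI = 241 + 119/7.080·2.866 ≈ 289.17 ⇒ 289.
AQIs: Site K=53, Site G=155, Site L=110, Site M=289. Site L (110) − Site G (155) = -45.

-45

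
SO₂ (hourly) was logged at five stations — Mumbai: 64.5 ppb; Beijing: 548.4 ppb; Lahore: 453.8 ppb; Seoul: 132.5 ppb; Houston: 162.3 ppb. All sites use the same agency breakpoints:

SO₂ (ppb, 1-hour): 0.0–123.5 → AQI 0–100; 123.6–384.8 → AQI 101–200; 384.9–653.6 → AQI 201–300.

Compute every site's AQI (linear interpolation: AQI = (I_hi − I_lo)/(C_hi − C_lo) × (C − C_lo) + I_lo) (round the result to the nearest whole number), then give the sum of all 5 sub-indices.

Mumbai: 64.5 lies in 0.0–123.5, so I_lo=0, I_hi=100, C_lo=0.0, C_hi=123.5.
(100−0)/(123.5−0.0) × (64.5−0.0) + 0 = 100/123.5 × 64.5 + 0 ≈ 52.23 → 52.
Beijing 548.4: bracket 384.9–653.6 → index 201–300; slope 99/268.7, offset 163.5.
AQI = 201 + 99/268.7·163.5 ≈ 261.24 ⇒ 261.
Lahore 453.8: bracket 384.9–653.6 → index 201–300; slope 99/268.7, offset 68.9.
AQI = 201 + 99/268.7·68.9 ≈ 226.39 ⇒ 226.
Seoul 132.5: bracket 123.6–384.8 → index 101–200; slope 99/261.2, offset 8.9.
AQI = 101 + 99/261.2·8.9 ≈ 104.37 ⇒ 104.
Houston: row 123.6–384.8 (AQI 101–200). (200−101)·(162.3−123.6)/(384.8−123.6) + 101 = 99·38.7/261.2 + 101 ≈ 115.67 → 116.
AQIs: Mumbai=52, Beijing=261, Lahore=226, Seoul=104, Houston=116. Sum = 52 + 261 + 226 + 104 + 116 = 759.

759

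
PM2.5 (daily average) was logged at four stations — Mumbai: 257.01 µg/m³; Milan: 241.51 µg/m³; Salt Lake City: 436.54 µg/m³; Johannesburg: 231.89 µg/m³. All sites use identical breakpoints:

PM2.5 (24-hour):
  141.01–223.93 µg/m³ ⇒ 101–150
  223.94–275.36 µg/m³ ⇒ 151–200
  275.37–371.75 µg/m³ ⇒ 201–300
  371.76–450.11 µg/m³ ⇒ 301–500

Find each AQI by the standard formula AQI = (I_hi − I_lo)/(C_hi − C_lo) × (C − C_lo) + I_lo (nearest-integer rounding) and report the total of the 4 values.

976

Mumbai: row 223.94–275.36 (AQI 151–200). (200−151)·(257.01−223.94)/(275.36−223.94) + 151 = 49·33.07/51.42 + 151 ≈ 182.51 → 183.
Milan: 241.51 ∈ [223.94, 275.36] ↔ index [151, 200].
151 + (241.51−223.94)·(200−151)/(275.36−223.94) = 151 + 17.57·49/51.42 ≈ 167.74, so AQI = 168.
Salt Lake City: 436.54 ∈ [371.76, 450.11] ↔ index [301, 500].
301 + (436.54−371.76)·(500−301)/(450.11−371.76) = 301 + 64.78·199/78.35 ≈ 465.53, so AQI = 466.
Johannesburg: row 223.94–275.36 (AQI 151–200). (200−151)·(231.89−223.94)/(275.36−223.94) + 151 = 49·7.95/51.42 + 151 ≈ 158.58 → 159.
AQIs: Mumbai=183, Milan=168, Salt Lake City=466, Johannesburg=159. Sum = 183 + 168 + 466 + 159 = 976.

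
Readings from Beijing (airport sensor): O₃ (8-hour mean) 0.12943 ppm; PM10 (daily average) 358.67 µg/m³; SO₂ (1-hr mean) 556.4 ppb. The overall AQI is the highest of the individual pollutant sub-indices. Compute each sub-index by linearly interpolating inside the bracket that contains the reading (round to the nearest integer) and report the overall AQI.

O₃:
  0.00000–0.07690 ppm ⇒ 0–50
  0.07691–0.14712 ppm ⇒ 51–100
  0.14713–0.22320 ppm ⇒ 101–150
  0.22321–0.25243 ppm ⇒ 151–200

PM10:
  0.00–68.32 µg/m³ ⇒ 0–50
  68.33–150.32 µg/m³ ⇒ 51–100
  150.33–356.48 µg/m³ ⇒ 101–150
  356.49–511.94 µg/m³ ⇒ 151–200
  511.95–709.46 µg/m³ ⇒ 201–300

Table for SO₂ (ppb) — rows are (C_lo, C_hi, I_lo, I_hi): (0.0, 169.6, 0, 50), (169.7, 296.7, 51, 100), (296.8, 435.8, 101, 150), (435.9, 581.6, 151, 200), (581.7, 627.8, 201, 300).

O₃: 0.12943 lies in 0.07691–0.14712, so I_lo=51, I_hi=100, C_lo=0.07691, C_hi=0.14712.
(100−51)/(0.14712−0.07691) × (0.12943−0.07691) + 51 = 49/0.07021 × 0.05252 + 51 ≈ 87.65 → 88.
PM10: row 356.49–511.94 (AQI 151–200). (200−151)·(358.67−356.49)/(511.94−356.49) + 151 = 49·2.18/155.45 + 151 ≈ 151.69 → 152.
SO₂ 556.4: bracket 435.9–581.6 → index 151–200; slope 49/145.7, offset 120.5.
AQI = 151 + 49/145.7·120.5 ≈ 191.53 ⇒ 192.
Sub-indices: O₃→88, PM10→152, SO₂→192. Overall AQI = max = 192; dominant pollutant is SO₂.
AQI 192: Unhealthy.

192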